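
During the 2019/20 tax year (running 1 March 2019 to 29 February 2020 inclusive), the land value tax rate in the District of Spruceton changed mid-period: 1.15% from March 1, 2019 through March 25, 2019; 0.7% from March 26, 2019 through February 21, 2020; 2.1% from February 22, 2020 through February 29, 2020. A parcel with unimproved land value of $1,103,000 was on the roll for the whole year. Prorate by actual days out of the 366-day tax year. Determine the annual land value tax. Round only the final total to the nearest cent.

$8,397.57

March 1 – March 25, 2019: 25 days at 1.15% → $1,103,000 × 1.15% × 25/366 = $866.4276
March 26, 2019 – February 21, 2020: 333 days at 0.7% → $1,103,000 × 0.7% × 333/366 = $7,024.8443
February 22 – February 29, 2020: 8 days at 2.1% → $1,103,000 × 2.1% × 8/366 = $506.2951
Total = $8,397.5669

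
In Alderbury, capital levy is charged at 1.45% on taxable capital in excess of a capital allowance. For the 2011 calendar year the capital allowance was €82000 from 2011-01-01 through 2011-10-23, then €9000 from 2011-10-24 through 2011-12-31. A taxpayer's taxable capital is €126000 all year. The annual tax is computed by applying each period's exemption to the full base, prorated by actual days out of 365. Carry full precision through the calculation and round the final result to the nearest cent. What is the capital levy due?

2011-01-01 to 2011-10-23: 296 days, exemption €82000 → (€126000 − €82000) × 1.45% × 296/365 = €517.3918
2011-10-24 to 2011-12-31: 69 days, exemption €9000 → (€126000 − €9000) × 1.45% × 69/365 = €320.7082
Total = €838.1000

€838.10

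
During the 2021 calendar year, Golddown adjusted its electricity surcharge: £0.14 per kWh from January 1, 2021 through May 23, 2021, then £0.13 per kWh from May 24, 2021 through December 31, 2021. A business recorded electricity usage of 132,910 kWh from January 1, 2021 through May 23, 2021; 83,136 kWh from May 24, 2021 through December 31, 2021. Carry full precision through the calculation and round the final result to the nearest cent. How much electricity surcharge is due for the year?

January 1 – May 23, 2021: 132,910 kWh at £0.14/kWh → £18607.40
May 24 – December 31, 2021: 83,136 kWh at £0.13/kWh → £10807.68

£29415.08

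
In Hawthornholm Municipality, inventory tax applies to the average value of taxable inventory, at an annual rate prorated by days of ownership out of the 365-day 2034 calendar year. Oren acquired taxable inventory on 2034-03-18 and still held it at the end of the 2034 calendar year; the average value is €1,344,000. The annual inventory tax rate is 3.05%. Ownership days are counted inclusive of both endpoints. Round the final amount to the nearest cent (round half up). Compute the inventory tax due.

Days held (2034-03-18 to 2034-12-31): 289 out of 365
Tax = €1,344,000 × 3.05% × 289/365 = €32,456.6795

€32,456.68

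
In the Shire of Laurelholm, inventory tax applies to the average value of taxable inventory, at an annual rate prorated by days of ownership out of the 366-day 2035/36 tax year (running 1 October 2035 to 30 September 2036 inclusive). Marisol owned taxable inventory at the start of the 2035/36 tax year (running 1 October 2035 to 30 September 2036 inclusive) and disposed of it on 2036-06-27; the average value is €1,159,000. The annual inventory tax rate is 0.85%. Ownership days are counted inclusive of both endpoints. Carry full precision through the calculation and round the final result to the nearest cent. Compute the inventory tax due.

Days held (2035-10-01 to 2036-06-27): 271 out of 366
Tax = €1,159,000 × 0.85% × 271/366 = €7,294.4167

€7,294.42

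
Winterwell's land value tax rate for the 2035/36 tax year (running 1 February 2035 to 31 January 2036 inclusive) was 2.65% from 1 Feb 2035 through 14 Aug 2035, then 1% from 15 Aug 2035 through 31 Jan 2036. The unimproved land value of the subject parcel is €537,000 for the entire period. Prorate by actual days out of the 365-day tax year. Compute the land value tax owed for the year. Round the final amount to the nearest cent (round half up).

€10,103.69

1 Feb – 14 Aug 2035: 195 days at 2.65% → €537,000 × 2.65% × 195/365 = €7,602.5959
15 Aug 2035 – 31 Jan 2036: 170 days at 1% → €537,000 × 1% × 170/365 = €2,501.0959
Total = €10,103.6918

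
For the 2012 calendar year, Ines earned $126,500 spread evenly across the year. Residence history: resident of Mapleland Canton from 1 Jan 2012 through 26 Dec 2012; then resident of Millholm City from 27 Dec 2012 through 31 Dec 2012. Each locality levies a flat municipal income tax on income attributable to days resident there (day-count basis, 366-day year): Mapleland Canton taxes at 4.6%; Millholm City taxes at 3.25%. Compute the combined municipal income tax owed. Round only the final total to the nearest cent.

Mapleland Canton, 1 Jan – 26 Dec 2012: 361 days → $126,500 × 4.6% × 361/366 = $5,739.5055
Millholm City, 27 Dec – 31 Dec 2012: 5 days → $126,500 × 3.25% × 5/366 = $56.1646
Total = $5,795.6701

$5,795.67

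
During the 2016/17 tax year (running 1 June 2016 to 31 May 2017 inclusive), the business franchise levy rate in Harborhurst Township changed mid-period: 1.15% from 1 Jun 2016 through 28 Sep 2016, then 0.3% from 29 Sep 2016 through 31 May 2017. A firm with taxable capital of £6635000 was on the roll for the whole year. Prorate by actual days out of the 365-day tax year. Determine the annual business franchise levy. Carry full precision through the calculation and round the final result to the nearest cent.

1 Jun – 28 Sep 2016: 120 days at 1.15% → £6635000 × 1.15% × 120/365 = £25085.7534
29 Sep 2016 – 31 May 2017: 245 days at 0.3% → £6635000 × 0.3% × 245/365 = £13360.8904
Total = £38446.6438

£38446.64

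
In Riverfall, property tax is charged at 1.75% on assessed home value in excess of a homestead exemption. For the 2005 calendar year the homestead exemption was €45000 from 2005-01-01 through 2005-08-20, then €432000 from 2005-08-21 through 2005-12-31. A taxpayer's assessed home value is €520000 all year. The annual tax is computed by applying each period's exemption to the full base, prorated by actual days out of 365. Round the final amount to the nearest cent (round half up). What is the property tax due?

2005-01-01 to 2005-08-20: 232 days, exemption €45000 → (€520000 − €45000) × 1.75% × 232/365 = €5283.5616
2005-08-21 to 2005-12-31: 133 days, exemption €432000 → (€520000 − €432000) × 1.75% × 133/365 = €561.1507
Total = €5844.7123

€5844.71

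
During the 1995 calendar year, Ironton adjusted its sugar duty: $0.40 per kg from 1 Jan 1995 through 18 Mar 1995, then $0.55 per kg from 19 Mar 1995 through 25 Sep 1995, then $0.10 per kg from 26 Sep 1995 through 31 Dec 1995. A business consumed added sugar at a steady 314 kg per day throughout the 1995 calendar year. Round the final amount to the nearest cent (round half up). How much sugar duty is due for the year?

1 Jan – 18 Mar 1995: 77 days × 314 kg/day = 24,178 kg at $0.40/kg → $9671.20
19 Mar – 25 Sep 1995: 191 days × 314 kg/day = 59,974 kg at $0.55/kg → $32985.70
26 Sep – 31 Dec 1995: 97 days × 314 kg/day = 30,458 kg at $0.10/kg → $3045.80

$45702.70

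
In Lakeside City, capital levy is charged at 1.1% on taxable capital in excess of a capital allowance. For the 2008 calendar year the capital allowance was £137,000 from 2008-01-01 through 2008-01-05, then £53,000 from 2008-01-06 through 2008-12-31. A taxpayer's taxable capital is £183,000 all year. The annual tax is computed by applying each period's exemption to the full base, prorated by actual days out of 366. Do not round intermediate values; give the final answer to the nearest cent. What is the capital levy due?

£1,417.38

2008-01-01 to 2008-01-05: 5 days, exemption £137,000 → (£183,000 − £137,000) × 1.1% × 5/366 = £6.9126
2008-01-06 to 2008-12-31: 361 days, exemption £53,000 → (£183,000 − £53,000) × 1.1% × 361/366 = £1,410.4645
Total = £1,417.3770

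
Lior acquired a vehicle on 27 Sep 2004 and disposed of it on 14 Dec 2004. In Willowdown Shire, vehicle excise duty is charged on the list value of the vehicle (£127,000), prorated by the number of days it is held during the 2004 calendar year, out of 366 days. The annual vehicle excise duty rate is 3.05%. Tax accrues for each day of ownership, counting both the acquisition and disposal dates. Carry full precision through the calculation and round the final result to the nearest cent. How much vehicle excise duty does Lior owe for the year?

Days held (27 Sep – 14 Dec 2004): 79 out of 366
Tax = £127,000 × 3.05% × 79/366 = £836.0833

£836.08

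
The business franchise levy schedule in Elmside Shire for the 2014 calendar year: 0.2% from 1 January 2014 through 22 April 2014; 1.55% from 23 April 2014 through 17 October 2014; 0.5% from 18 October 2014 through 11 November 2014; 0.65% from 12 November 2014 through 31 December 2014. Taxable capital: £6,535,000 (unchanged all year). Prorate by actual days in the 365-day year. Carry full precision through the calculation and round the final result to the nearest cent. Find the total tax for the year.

1 January – 22 April 2014: 112 days at 0.2% → £6,535,000 × 0.2% × 112/365 = £4,010.5205
23 April – 17 October 2014: 178 days at 1.55% → £6,535,000 × 1.55% × 178/365 = £49,397.4384
18 October – 11 November 2014: 25 days at 0.5% → £6,535,000 × 0.5% × 25/365 = £2,238.0137
12 November – 31 December 2014: 50 days at 0.65% → £6,535,000 × 0.65% × 50/365 = £5,818.8356
Total = £61,464.8082

£61,464.81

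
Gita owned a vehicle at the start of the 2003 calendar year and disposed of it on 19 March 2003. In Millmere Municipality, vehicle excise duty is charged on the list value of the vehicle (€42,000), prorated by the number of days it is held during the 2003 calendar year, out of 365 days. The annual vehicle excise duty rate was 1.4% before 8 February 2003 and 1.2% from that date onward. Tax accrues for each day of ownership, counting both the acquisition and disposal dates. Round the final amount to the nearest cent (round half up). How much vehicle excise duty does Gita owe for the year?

€116.45

1 January – 7 February 2003: 38 days at 1.4% → €42,000 × 1.4% × 38/365 = €61.2164
8 February – 19 March 2003: 40 days at 1.2% → €42,000 × 1.2% × 40/365 = €55.2329
Total = €116.4493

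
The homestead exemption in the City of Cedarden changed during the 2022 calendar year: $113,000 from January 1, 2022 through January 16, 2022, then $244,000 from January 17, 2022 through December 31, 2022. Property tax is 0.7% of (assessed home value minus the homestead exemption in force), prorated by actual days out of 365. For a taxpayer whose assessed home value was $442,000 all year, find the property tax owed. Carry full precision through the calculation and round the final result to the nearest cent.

$1,426.20

January 1 – January 16, 2022: 16 days, exemption $113,000 → ($442,000 − $113,000) × 0.7% × 16/365 = $100.9534
January 17 – December 31, 2022: 349 days, exemption $244,000 → ($442,000 − $244,000) × 0.7% × 349/365 = $1,325.2438
Total = $1,426.1973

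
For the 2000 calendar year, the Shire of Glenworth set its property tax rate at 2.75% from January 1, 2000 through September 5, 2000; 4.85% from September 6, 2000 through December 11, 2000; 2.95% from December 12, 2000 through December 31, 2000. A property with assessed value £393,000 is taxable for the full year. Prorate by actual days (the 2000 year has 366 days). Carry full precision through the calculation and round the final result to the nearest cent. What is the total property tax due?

January 1 – September 5, 2000: 249 days at 2.75% → £393,000 × 2.75% × 249/366 = £7,352.6434
September 6 – December 11, 2000: 97 days at 4.85% → £393,000 × 4.85% × 97/366 = £5,051.5533
December 12 – December 31, 2000: 20 days at 2.95% → £393,000 × 2.95% × 20/366 = £633.5246
Total = £13,037.7213

£13,037.72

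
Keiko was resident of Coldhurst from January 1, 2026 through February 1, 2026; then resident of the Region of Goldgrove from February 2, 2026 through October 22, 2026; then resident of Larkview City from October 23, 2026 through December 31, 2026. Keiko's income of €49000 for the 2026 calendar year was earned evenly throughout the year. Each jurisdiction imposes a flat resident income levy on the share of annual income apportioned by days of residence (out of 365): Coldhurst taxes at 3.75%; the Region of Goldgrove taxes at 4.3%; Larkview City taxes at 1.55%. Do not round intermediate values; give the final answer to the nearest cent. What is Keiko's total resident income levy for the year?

Coldhurst, January 1 – February 1, 2026: 32 days → €49000 × 3.75% × 32/365 = €161.0959
The Region of Goldgrove, February 2 – October 22, 2026: 263 days → €49000 × 4.3% × 263/365 = €1518.1945
Larkview City, October 23 – December 31, 2026: 70 days → €49000 × 1.55% × 70/365 = €145.6575
Total = €1824.9479

€1824.95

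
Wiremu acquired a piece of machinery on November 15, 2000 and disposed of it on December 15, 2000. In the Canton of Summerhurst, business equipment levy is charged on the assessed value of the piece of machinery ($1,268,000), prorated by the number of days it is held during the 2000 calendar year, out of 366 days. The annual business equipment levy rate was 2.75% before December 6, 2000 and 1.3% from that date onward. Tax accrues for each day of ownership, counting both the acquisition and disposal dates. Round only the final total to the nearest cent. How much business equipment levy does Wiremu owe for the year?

$2,451.12

November 15 – December 5, 2000: 21 days at 2.75% → $1,268,000 × 2.75% × 21/366 = $2,000.7377
December 6 – December 15, 2000: 10 days at 1.3% → $1,268,000 × 1.3% × 10/366 = $450.3825
Total = $2,451.1202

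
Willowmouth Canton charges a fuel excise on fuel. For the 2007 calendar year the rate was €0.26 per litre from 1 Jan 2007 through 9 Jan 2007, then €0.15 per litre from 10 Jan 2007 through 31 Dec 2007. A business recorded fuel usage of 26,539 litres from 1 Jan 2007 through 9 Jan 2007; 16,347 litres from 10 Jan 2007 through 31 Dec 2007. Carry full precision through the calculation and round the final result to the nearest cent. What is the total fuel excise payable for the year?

€9352.19

1 Jan – 9 Jan 2007: 26,539 litres at €0.26/litre → €6900.14
10 Jan – 31 Dec 2007: 16,347 litres at €0.15/litre → €2452.05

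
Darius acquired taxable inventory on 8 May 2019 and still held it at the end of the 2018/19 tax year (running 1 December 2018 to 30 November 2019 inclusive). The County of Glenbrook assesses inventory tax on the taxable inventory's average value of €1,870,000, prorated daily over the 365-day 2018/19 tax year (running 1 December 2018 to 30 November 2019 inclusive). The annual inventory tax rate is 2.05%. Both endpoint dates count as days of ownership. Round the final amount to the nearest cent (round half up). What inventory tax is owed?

€21,740.67

Days held (8 May – 30 November 2019): 207 out of 365
Tax = €1,870,000 × 2.05% × 207/365 = €21,740.6712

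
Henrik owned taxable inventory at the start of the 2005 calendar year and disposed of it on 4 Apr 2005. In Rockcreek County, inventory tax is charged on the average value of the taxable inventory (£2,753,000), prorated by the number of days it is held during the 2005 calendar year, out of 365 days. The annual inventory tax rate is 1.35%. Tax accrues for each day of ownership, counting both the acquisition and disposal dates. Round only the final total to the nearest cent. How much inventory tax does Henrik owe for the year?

£9,571.39

Days held (1 Jan – 4 Apr 2005): 94 out of 365
Tax = £2,753,000 × 1.35% × 94/365 = £9,571.3890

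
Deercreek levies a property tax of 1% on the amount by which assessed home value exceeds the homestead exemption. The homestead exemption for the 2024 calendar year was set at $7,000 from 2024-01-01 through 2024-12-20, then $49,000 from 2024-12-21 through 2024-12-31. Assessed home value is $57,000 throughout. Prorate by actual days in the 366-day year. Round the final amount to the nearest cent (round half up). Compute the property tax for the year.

$487.38

2024-01-01 to 2024-12-20: 355 days, exemption $7,000 → ($57,000 − $7,000) × 1% × 355/366 = $484.9727
2024-12-21 to 2024-12-31: 11 days, exemption $49,000 → ($57,000 − $49,000) × 1% × 11/366 = $2.4044
Total = $487.3770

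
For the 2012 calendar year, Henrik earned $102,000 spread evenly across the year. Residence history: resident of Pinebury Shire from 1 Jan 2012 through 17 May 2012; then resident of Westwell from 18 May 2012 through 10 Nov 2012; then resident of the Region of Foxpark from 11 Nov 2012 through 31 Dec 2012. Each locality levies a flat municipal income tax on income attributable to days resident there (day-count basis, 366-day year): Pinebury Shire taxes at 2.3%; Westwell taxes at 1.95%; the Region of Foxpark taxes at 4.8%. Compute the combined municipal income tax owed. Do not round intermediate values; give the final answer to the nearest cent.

$2,528.68

Pinebury Shire, 1 Jan – 17 May 2012: 138 days → $102,000 × 2.3% × 138/366 = $884.5574
Westwell, 18 May – 10 Nov 2012: 177 days → $102,000 × 1.95% × 177/366 = $961.8934
The Region of Foxpark, 11 Nov – 31 Dec 2012: 51 days → $102,000 × 4.8% × 51/366 = $682.2295
Total = $2,528.6803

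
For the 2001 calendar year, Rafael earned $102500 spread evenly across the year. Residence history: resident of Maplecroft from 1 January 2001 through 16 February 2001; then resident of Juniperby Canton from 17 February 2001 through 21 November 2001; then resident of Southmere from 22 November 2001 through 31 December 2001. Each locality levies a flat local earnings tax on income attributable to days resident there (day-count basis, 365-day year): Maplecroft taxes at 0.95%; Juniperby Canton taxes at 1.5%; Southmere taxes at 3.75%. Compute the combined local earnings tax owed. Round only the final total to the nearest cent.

Maplecroft, 1 January – 16 February 2001: 47 days → $102500 × 0.95% × 47/365 = $125.3870
Juniperby Canton, 17 February – 21 November 2001: 278 days → $102500 × 1.5% × 278/365 = $1171.0274
Southmere, 22 November – 31 December 2001: 40 days → $102500 × 3.75% × 40/365 = $421.2329
Total = $1717.6473

$1717.65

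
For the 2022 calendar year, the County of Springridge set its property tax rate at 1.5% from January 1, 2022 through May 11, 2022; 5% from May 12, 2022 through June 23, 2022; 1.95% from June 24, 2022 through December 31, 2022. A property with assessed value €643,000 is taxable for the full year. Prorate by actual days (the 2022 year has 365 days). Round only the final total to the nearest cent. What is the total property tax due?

January 1 – May 11, 2022: 131 days at 1.5% → €643,000 × 1.5% × 131/365 = €3,461.6301
May 12 – June 23, 2022: 43 days at 5% → €643,000 × 5% × 43/365 = €3,787.5342
June 24 – December 31, 2022: 191 days at 1.95% → €643,000 × 1.95% × 191/365 = €6,561.2425
Total = €13,810.4068

€13,810.41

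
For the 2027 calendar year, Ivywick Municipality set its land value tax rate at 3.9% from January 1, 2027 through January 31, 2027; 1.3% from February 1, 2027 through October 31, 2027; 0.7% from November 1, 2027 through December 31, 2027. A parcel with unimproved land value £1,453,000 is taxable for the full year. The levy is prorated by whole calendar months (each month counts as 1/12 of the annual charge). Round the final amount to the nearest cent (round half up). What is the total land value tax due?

£20,584.17

January 1 – January 31, 2027: 1 month at 3.9% → £1,453,000 × 3.9% × 1/12 = £4,722.2500
February 1 – October 31, 2027: 9 months at 1.3% → £1,453,000 × 1.3% × 9/12 = £14,166.7500
November 1 – December 31, 2027: 2 months at 0.7% → £1,453,000 × 0.7% × 2/12 = £1,695.1667
Total = £20,584.1667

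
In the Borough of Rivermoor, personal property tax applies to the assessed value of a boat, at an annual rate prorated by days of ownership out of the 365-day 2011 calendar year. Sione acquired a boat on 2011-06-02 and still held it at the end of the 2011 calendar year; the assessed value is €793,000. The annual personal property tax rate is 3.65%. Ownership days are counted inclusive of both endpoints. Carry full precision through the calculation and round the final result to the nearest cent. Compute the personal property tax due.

Days held (2011-06-02 to 2011-12-31): 213 out of 365
Tax = €793,000 × 3.65% × 213/365 = €16,890.9000

€16,890.90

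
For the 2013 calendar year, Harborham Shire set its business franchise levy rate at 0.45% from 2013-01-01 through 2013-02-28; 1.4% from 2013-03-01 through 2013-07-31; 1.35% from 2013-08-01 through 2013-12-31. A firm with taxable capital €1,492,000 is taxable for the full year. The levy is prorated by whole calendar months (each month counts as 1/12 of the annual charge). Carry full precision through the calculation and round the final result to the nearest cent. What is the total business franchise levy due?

€18,214.83

2013-01-01 to 2013-02-28: 2 months at 0.45% → €1,492,000 × 0.45% × 2/12 = €1,119.0000
2013-03-01 to 2013-07-31: 5 months at 1.4% → €1,492,000 × 1.4% × 5/12 = €8,703.3333
2013-08-01 to 2013-12-31: 5 months at 1.35% → €1,492,000 × 1.35% × 5/12 = €8,392.5000
Total = €18,214.8333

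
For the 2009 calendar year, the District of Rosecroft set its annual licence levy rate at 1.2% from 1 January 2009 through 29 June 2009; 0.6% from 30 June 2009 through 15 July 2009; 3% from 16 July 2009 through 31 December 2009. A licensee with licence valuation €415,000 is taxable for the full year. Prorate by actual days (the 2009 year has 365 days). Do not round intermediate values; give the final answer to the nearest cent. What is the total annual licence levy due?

€8,329.56

1 January – 29 June 2009: 180 days at 1.2% → €415,000 × 1.2% × 180/365 = €2,455.8904
30 June – 15 July 2009: 16 days at 0.6% → €415,000 × 0.6% × 16/365 = €109.1507
16 July – 31 December 2009: 169 days at 3% → €415,000 × 3% × 169/365 = €5,764.5205
Total = €8,329.5616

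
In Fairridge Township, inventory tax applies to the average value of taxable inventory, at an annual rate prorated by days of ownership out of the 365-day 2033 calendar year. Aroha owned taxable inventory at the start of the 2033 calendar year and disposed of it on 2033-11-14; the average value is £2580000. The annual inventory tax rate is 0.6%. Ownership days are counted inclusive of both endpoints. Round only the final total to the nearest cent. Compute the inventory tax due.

Days held (2033-01-01 to 2033-11-14): 318 out of 365
Tax = £2580000 × 0.6% × 318/365 = £13486.6849

£13486.68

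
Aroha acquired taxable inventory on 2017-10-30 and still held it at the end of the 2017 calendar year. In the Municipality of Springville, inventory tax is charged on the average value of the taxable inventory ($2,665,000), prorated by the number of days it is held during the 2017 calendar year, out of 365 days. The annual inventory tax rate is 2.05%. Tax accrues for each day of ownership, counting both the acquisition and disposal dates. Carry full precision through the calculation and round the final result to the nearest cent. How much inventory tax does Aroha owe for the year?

Days held (2017-10-30 to 2017-12-31): 63 out of 365
Tax = $2,665,000 × 2.05% × 63/365 = $9,429.7192

$9,429.72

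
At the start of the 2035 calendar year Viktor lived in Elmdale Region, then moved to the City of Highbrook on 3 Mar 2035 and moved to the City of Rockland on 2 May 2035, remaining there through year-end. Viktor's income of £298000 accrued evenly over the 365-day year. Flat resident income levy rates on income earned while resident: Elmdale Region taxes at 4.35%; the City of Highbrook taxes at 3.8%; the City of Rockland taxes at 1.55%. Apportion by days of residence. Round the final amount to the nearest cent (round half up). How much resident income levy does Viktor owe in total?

Elmdale Region, 1 Jan – 2 Mar 2035: 61 days → £298000 × 4.35% × 61/365 = £2166.4192
The City of Highbrook, 3 Mar – 1 May 2035: 60 days → £298000 × 3.8% × 60/365 = £1861.4795
The City of Rockland, 2 May – 31 Dec 2035: 244 days → £298000 × 1.55% × 244/365 = £3087.7699
Total = £7115.6685

£7115.67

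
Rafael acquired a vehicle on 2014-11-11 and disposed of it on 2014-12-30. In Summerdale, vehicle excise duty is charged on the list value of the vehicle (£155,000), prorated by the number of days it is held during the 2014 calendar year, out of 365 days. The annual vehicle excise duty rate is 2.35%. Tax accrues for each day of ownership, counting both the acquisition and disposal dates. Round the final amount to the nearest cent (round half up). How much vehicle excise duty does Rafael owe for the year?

Days held (2014-11-11 to 2014-12-30): 50 out of 365
Tax = £155,000 × 2.35% × 50/365 = £498.9726

£498.97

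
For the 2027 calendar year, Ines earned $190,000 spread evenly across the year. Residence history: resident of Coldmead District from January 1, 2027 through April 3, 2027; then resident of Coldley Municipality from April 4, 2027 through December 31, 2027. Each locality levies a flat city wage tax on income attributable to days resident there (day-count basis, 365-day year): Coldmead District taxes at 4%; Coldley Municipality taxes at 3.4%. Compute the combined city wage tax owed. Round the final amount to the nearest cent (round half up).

$6,750.47

Coldmead District, January 1 – April 3, 2027: 93 days → $190,000 × 4% × 93/365 = $1,936.4384
Coldley Municipality, April 4 – December 31, 2027: 272 days → $190,000 × 3.4% × 272/365 = $4,814.0274
Total = $6,750.4658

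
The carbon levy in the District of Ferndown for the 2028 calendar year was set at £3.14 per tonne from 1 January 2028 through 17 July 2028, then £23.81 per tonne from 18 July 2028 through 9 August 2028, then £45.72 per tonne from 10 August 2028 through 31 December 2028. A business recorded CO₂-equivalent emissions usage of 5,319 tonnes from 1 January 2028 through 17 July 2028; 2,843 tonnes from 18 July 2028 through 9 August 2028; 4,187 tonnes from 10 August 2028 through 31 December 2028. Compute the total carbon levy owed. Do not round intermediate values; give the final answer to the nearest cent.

£275,823.13

1 January – 17 July 2028: 5,319 tonnes at £3.14/tonne → £16,701.66
18 July – 9 August 2028: 2,843 tonnes at £23.81/tonne → £67,691.83
10 August – 31 December 2028: 4,187 tonnes at £45.72/tonne → £191,429.64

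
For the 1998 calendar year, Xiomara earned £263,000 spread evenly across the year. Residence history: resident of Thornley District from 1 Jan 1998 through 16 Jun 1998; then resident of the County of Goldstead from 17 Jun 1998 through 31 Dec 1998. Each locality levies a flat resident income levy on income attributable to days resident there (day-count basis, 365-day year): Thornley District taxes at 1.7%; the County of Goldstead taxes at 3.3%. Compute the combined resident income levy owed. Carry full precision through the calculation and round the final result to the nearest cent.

£6,753.70

Thornley District, 1 Jan – 16 Jun 1998: 167 days → £263,000 × 1.7% × 167/365 = £2,045.6356
The County of Goldstead, 17 Jun – 31 Dec 1998: 198 days → £263,000 × 3.3% × 198/365 = £4,708.0603
Total = £6,753.6959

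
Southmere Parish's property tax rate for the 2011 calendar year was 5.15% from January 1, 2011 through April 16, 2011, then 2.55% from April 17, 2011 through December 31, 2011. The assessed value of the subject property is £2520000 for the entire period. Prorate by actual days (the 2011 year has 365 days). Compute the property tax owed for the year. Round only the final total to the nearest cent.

January 1 – April 16, 2011: 106 days at 5.15% → £2520000 × 5.15% × 106/365 = £37689.5342
April 17 – December 31, 2011: 259 days at 2.55% → £2520000 × 2.55% × 259/365 = £45598.1918
Total = £83287.7260

£83287.73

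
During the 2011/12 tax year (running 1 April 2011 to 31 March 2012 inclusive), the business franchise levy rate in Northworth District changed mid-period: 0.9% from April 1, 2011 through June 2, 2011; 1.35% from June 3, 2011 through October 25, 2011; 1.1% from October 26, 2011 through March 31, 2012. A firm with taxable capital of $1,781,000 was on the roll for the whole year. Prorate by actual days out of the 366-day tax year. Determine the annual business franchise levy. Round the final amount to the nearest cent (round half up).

$20,741.84

April 1 – June 2, 2011: 63 days at 0.9% → $1,781,000 × 0.9% × 63/366 = $2,759.0902
June 3 – October 25, 2011: 145 days at 1.35% → $1,781,000 × 1.35% × 145/366 = $9,525.4303
October 26, 2011 – March 31, 2012: 158 days at 1.1% → $1,781,000 × 1.1% × 158/366 = $8,457.3169
Total = $20,741.8374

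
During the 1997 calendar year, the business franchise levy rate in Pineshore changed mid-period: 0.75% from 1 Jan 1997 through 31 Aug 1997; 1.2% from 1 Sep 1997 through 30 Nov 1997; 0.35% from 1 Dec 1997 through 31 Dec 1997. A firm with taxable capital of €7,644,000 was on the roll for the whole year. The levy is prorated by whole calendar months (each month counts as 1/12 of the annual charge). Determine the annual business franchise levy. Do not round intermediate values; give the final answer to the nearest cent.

1 Jan – 31 Aug 1997: 8 months at 0.75% → €7,644,000 × 0.75% × 8/12 = €38,220.0000
1 Sep – 30 Nov 1997: 3 months at 1.2% → €7,644,000 × 1.2% × 3/12 = €22,932.0000
1 Dec – 31 Dec 1997: 1 month at 0.35% → €7,644,000 × 0.35% × 1/12 = €2,229.5000
Total = €63,381.5000

€63,381.50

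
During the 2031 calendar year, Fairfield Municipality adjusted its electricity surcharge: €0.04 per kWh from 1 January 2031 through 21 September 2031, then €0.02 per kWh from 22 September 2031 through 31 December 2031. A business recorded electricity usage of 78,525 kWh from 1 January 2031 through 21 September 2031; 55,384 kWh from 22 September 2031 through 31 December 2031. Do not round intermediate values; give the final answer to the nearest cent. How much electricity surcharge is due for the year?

€4,248.68

1 January – 21 September 2031: 78,525 kWh at €0.04/kWh → €3,141.00
22 September – 31 December 2031: 55,384 kWh at €0.02/kWh → €1,107.68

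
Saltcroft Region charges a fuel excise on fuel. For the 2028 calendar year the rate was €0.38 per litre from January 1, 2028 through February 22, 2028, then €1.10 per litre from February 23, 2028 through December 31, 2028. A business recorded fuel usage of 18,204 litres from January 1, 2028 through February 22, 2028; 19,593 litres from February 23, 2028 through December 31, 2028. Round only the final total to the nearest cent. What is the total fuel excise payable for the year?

January 1 – February 22, 2028: 18,204 litres at €0.38/litre → €6,917.52
February 23 – December 31, 2028: 19,593 litres at €1.10/litre → €21,552.30

€28,469.82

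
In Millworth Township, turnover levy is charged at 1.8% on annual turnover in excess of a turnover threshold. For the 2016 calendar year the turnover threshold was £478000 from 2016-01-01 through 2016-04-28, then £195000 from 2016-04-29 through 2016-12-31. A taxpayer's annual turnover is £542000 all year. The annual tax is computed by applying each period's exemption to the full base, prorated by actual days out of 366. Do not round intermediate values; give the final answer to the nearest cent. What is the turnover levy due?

2016-01-01 to 2016-04-28: 119 days, exemption £478000 → (£542000 − £478000) × 1.8% × 119/366 = £374.5574
2016-04-29 to 2016-12-31: 247 days, exemption £195000 → (£542000 − £195000) × 1.8% × 247/366 = £4215.1967
Total = £4589.7541

£4589.75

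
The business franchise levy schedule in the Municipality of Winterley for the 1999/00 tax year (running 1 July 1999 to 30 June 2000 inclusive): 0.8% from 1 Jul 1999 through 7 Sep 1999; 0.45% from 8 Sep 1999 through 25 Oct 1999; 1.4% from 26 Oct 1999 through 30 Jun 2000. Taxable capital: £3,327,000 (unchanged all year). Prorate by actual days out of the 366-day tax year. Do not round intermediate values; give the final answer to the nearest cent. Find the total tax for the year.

£38,669.56

1 Jul – 7 Sep 1999: 69 days at 0.8% → £3,327,000 × 0.8% × 69/366 = £5,017.7705
8 Sep – 25 Oct 1999: 48 days at 0.45% → £3,327,000 × 0.45% × 48/366 = £1,963.4754
26 Oct 1999 – 30 Jun 2000: 249 days at 1.4% → £3,327,000 × 1.4% × 249/366 = £31,688.3115
Total = £38,669.5574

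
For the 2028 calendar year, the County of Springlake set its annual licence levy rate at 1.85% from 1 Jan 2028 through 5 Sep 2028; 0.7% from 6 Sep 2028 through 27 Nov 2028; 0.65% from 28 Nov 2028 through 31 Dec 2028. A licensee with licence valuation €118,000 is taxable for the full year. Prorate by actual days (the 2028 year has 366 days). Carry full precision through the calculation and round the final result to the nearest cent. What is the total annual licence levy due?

1 Jan – 5 Sep 2028: 249 days at 1.85% → €118,000 × 1.85% × 249/366 = €1,485.1557
6 Sep – 27 Nov 2028: 83 days at 0.7% → €118,000 × 0.7% × 83/366 = €187.3169
28 Nov – 31 Dec 2028: 34 days at 0.65% → €118,000 × 0.65% × 34/366 = €71.2514
Total = €1,743.7240

€1,743.72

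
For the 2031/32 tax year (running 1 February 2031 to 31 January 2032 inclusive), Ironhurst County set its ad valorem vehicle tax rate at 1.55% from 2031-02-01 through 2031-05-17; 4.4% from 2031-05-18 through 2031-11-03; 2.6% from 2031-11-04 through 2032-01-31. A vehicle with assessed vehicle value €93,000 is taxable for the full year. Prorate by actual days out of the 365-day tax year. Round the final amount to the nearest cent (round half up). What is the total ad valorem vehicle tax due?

2031-02-01 to 2031-05-17: 106 days at 1.55% → €93,000 × 1.55% × 106/365 = €418.6274
2031-05-18 to 2031-11-03: 170 days at 4.4% → €93,000 × 4.4% × 170/365 = €1,905.8630
2031-11-04 to 2032-01-31: 89 days at 2.6% → €93,000 × 2.6% × 89/365 = €589.5945
Total = €2,914.0849

€2,914.08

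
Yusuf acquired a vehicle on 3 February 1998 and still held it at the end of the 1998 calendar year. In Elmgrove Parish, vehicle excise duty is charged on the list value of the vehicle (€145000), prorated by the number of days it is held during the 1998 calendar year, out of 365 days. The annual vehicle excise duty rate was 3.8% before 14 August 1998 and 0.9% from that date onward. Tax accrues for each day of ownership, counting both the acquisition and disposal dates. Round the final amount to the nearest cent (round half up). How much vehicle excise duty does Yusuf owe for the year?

3 February – 13 August 1998: 192 days at 3.8% → €145000 × 3.8% × 192/365 = €2898.4110
14 August – 31 December 1998: 140 days at 0.9% → €145000 × 0.9% × 140/365 = €500.5479
Total = €3398.9589

€3398.96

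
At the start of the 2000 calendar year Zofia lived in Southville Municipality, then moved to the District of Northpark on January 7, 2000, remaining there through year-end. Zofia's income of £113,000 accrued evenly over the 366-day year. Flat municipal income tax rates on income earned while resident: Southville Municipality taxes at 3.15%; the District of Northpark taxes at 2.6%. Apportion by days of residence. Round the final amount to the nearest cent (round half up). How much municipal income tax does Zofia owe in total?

Southville Municipality, January 1 – January 6, 2000: 6 days → £113,000 × 3.15% × 6/366 = £58.3525
The District of Northpark, January 7 – December 31, 2000: 360 days → £113,000 × 2.6% × 360/366 = £2,889.8361
Total = £2,948.1885

£2,948.19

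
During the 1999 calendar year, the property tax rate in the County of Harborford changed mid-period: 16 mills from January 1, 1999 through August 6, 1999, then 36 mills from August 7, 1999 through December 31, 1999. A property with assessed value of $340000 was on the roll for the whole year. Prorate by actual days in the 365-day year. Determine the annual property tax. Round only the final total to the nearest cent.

$8178.63

January 1 – August 6, 1999: 218 days at 16 mills → $340000 × 1.6% × 218/365 = $3249.0959
August 7 – December 31, 1999: 147 days at 36 mills → $340000 × 3.6% × 147/365 = $4929.5342
Total = $8178.6301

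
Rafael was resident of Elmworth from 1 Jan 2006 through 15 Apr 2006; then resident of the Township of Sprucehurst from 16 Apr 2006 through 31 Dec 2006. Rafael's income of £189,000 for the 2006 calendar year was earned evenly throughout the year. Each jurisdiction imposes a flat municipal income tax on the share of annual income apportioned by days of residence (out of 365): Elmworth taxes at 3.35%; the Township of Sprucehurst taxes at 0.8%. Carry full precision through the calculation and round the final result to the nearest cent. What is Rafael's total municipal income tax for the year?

Elmworth, 1 Jan – 15 Apr 2006: 105 days → £189,000 × 3.35% × 105/365 = £1,821.3904
The Township of Sprucehurst, 16 Apr – 31 Dec 2006: 260 days → £189,000 × 0.8% × 260/365 = £1,077.0411
Total = £2,898.4315

£2,898.43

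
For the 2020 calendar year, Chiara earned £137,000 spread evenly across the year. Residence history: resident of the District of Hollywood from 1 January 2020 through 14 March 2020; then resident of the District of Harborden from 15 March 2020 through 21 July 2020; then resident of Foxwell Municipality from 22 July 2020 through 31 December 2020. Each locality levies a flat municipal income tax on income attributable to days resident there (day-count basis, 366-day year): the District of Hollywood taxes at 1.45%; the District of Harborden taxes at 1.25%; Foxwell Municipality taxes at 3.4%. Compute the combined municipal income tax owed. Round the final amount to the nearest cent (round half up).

The District of Hollywood, 1 January – 14 March 2020: 74 days → £137,000 × 1.45% × 74/366 = £401.6421
The District of Harborden, 15 March – 21 July 2020: 129 days → £137,000 × 1.25% × 129/366 = £603.5861
Foxwell Municipality, 22 July – 31 December 2020: 163 days → £137,000 × 3.4% × 163/366 = £2,074.4645
Total = £3,079.6926

£3,079.69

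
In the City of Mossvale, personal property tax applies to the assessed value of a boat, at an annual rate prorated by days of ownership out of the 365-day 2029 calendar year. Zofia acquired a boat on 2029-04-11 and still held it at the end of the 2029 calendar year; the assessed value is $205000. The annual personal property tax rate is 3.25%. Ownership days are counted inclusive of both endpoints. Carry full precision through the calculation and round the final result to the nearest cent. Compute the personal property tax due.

Days held (2029-04-11 to 2029-12-31): 265 out of 365
Tax = $205000 × 3.25% × 265/365 = $4837.1575

$4837.16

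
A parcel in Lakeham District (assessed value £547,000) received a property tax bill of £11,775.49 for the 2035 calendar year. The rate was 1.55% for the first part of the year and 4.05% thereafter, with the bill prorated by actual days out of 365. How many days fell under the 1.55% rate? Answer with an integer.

277 days

Let d = days at the first rate; then 365 − d days at the second rate.
£547,000 × [1.55%·d + 4.05%·(365−d)] / 365 = £11,775.49
Solving gives d = 277, so the new rate took effect on October 5, 2035.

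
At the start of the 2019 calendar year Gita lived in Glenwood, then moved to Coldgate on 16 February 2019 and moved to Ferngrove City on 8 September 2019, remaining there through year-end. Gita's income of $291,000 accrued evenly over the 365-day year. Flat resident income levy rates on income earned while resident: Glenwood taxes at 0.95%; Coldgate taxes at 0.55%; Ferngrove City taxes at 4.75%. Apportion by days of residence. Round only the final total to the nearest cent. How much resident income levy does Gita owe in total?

Glenwood, 1 January – 15 February 2019: 46 days → $291,000 × 0.95% × 46/365 = $348.4027
Coldgate, 16 February – 7 September 2019: 204 days → $291,000 × 0.55% × 204/365 = $894.5260
Ferngrove City, 8 September – 31 December 2019: 115 days → $291,000 × 4.75% × 115/365 = $4,355.0342
Total = $5,597.9630

$5,597.96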